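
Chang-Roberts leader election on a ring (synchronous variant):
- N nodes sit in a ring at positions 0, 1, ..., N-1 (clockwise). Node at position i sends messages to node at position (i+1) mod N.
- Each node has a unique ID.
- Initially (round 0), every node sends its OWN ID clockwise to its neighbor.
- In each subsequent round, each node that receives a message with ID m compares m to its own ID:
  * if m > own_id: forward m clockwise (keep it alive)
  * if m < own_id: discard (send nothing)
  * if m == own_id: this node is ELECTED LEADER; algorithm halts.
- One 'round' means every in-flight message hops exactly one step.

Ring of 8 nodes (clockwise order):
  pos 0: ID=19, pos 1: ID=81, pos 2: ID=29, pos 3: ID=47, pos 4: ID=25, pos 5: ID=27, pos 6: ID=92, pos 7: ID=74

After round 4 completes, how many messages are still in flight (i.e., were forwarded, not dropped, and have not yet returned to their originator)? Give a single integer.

Answer: 2

Derivation:
Round 1: pos1(id81) recv 19: drop; pos2(id29) recv 81: fwd; pos3(id47) recv 29: drop; pos4(id25) recv 47: fwd; pos5(id27) recv 25: drop; pos6(id92) recv 27: drop; pos7(id74) recv 92: fwd; pos0(id19) recv 74: fwd
Round 2: pos3(id47) recv 81: fwd; pos5(id27) recv 47: fwd; pos0(id19) recv 92: fwd; pos1(id81) recv 74: drop
Round 3: pos4(id25) recv 81: fwd; pos6(id92) recv 47: drop; pos1(id81) recv 92: fwd
Round 4: pos5(id27) recv 81: fwd; pos2(id29) recv 92: fwd
After round 4: 2 messages still in flight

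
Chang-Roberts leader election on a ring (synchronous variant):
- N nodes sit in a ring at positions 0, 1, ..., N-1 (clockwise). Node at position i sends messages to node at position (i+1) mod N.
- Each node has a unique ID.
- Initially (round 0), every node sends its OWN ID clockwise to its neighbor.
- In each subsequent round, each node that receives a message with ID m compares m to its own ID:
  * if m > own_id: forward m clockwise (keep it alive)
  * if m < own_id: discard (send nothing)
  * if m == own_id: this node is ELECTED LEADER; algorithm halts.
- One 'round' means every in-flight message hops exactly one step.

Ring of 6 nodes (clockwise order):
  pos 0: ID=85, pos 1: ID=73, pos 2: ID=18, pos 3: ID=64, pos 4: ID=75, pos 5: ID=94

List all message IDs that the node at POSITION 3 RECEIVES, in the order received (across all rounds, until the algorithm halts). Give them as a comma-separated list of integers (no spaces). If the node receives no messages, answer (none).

Answer: 18,73,85,94

Derivation:
Round 1: pos1(id73) recv 85: fwd; pos2(id18) recv 73: fwd; pos3(id64) recv 18: drop; pos4(id75) recv 64: drop; pos5(id94) recv 75: drop; pos0(id85) recv 94: fwd
Round 2: pos2(id18) recv 85: fwd; pos3(id64) recv 73: fwd; pos1(id73) recv 94: fwd
Round 3: pos3(id64) recv 85: fwd; pos4(id75) recv 73: drop; pos2(id18) recv 94: fwd
Round 4: pos4(id75) recv 85: fwd; pos3(id64) recv 94: fwd
Round 5: pos5(id94) recv 85: drop; pos4(id75) recv 94: fwd
Round 6: pos5(id94) recv 94: ELECTED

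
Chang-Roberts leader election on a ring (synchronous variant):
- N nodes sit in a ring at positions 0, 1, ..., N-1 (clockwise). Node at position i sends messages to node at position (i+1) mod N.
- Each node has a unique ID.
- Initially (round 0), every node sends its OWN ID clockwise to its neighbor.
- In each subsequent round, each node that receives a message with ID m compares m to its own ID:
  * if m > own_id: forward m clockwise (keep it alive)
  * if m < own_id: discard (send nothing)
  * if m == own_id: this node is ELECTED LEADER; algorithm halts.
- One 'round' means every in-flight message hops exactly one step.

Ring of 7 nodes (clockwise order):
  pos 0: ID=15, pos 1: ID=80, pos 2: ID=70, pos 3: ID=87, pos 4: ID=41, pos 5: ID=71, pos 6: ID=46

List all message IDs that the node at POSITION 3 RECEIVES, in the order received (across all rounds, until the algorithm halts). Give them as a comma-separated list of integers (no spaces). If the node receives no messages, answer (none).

Answer: 70,80,87

Derivation:
Round 1: pos1(id80) recv 15: drop; pos2(id70) recv 80: fwd; pos3(id87) recv 70: drop; pos4(id41) recv 87: fwd; pos5(id71) recv 41: drop; pos6(id46) recv 71: fwd; pos0(id15) recv 46: fwd
Round 2: pos3(id87) recv 80: drop; pos5(id71) recv 87: fwd; pos0(id15) recv 71: fwd; pos1(id80) recv 46: drop
Round 3: pos6(id46) recv 87: fwd; pos1(id80) recv 71: drop
Round 4: pos0(id15) recv 87: fwd
Round 5: pos1(id80) recv 87: fwd
Round 6: pos2(id70) recv 87: fwd
Round 7: pos3(id87) recv 87: ELECTED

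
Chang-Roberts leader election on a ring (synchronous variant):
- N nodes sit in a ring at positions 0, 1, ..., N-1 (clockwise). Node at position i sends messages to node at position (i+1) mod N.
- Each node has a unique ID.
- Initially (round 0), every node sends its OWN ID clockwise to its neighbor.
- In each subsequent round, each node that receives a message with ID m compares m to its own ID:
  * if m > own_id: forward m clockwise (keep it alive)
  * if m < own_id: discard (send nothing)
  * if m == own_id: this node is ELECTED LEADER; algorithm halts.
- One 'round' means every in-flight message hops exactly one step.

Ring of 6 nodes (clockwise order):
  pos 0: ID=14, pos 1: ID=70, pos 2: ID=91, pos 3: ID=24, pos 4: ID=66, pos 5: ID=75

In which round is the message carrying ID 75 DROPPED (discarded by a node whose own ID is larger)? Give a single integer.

Answer: 3

Derivation:
Round 1: pos1(id70) recv 14: drop; pos2(id91) recv 70: drop; pos3(id24) recv 91: fwd; pos4(id66) recv 24: drop; pos5(id75) recv 66: drop; pos0(id14) recv 75: fwd
Round 2: pos4(id66) recv 91: fwd; pos1(id70) recv 75: fwd
Round 3: pos5(id75) recv 91: fwd; pos2(id91) recv 75: drop
Round 4: pos0(id14) recv 91: fwd
Round 5: pos1(id70) recv 91: fwd
Round 6: pos2(id91) recv 91: ELECTED
Message ID 75 originates at pos 5; dropped at pos 2 in round 3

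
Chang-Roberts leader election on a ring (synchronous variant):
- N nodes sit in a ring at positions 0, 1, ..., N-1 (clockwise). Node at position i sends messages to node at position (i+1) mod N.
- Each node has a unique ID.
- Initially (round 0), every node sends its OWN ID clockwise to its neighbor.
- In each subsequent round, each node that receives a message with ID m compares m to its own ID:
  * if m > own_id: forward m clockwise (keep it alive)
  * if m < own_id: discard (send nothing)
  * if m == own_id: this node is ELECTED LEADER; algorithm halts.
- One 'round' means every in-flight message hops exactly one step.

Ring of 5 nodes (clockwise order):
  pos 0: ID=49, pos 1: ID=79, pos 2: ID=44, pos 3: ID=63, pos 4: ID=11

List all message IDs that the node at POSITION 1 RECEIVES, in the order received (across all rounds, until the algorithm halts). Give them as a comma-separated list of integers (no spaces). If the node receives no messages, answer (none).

Round 1: pos1(id79) recv 49: drop; pos2(id44) recv 79: fwd; pos3(id63) recv 44: drop; pos4(id11) recv 63: fwd; pos0(id49) recv 11: drop
Round 2: pos3(id63) recv 79: fwd; pos0(id49) recv 63: fwd
Round 3: pos4(id11) recv 79: fwd; pos1(id79) recv 63: drop
Round 4: pos0(id49) recv 79: fwd
Round 5: pos1(id79) recv 79: ELECTED

Answer: 49,63,79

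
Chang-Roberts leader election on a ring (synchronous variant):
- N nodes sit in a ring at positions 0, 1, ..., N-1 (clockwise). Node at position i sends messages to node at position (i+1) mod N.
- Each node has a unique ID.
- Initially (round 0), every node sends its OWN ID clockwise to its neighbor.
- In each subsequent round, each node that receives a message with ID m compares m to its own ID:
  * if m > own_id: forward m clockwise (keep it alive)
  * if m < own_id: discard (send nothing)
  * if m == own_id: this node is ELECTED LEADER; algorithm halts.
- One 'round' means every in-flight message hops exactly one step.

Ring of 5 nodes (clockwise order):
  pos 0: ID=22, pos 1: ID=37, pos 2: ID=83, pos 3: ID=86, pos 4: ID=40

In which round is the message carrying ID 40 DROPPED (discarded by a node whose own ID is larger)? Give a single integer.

Round 1: pos1(id37) recv 22: drop; pos2(id83) recv 37: drop; pos3(id86) recv 83: drop; pos4(id40) recv 86: fwd; pos0(id22) recv 40: fwd
Round 2: pos0(id22) recv 86: fwd; pos1(id37) recv 40: fwd
Round 3: pos1(id37) recv 86: fwd; pos2(id83) recv 40: drop
Round 4: pos2(id83) recv 86: fwd
Round 5: pos3(id86) recv 86: ELECTED
Message ID 40 originates at pos 4; dropped at pos 2 in round 3

Answer: 3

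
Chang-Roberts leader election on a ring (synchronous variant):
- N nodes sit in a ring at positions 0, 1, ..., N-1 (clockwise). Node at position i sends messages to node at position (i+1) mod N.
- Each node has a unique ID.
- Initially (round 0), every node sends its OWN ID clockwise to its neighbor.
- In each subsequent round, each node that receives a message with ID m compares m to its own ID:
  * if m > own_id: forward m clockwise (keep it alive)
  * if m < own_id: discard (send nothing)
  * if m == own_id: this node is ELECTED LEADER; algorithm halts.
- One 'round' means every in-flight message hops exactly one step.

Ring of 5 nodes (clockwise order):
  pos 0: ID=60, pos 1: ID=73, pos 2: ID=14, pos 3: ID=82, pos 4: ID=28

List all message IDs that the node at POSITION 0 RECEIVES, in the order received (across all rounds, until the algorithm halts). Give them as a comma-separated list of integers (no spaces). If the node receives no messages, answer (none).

Answer: 28,82

Derivation:
Round 1: pos1(id73) recv 60: drop; pos2(id14) recv 73: fwd; pos3(id82) recv 14: drop; pos4(id28) recv 82: fwd; pos0(id60) recv 28: drop
Round 2: pos3(id82) recv 73: drop; pos0(id60) recv 82: fwd
Round 3: pos1(id73) recv 82: fwd
Round 4: pos2(id14) recv 82: fwd
Round 5: pos3(id82) recv 82: ELECTED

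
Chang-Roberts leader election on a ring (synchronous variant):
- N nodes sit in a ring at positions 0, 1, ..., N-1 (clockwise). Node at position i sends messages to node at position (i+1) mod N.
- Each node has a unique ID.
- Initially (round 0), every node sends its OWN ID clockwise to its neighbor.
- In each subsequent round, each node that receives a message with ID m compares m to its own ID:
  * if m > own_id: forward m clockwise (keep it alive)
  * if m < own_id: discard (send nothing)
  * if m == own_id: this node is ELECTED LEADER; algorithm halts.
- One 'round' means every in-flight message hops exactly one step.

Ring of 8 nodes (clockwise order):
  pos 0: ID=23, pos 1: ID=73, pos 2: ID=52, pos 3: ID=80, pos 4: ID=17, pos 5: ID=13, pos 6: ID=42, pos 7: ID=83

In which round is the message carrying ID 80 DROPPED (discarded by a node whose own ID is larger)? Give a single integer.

Round 1: pos1(id73) recv 23: drop; pos2(id52) recv 73: fwd; pos3(id80) recv 52: drop; pos4(id17) recv 80: fwd; pos5(id13) recv 17: fwd; pos6(id42) recv 13: drop; pos7(id83) recv 42: drop; pos0(id23) recv 83: fwd
Round 2: pos3(id80) recv 73: drop; pos5(id13) recv 80: fwd; pos6(id42) recv 17: drop; pos1(id73) recv 83: fwd
Round 3: pos6(id42) recv 80: fwd; pos2(id52) recv 83: fwd
Round 4: pos7(id83) recv 80: drop; pos3(id80) recv 83: fwd
Round 5: pos4(id17) recv 83: fwd
Round 6: pos5(id13) recv 83: fwd
Round 7: pos6(id42) recv 83: fwd
Round 8: pos7(id83) recv 83: ELECTED
Message ID 80 originates at pos 3; dropped at pos 7 in round 4

Answer: 4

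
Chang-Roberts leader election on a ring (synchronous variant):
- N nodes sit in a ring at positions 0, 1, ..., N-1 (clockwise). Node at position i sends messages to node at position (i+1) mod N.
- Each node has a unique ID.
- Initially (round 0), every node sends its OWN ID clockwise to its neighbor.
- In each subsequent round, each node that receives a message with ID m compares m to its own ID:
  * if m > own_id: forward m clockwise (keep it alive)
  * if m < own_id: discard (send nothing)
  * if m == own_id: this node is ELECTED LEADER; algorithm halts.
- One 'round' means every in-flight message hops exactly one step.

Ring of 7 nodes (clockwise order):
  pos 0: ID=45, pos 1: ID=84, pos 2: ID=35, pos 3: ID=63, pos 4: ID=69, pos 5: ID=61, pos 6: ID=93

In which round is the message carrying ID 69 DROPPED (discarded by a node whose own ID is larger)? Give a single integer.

Round 1: pos1(id84) recv 45: drop; pos2(id35) recv 84: fwd; pos3(id63) recv 35: drop; pos4(id69) recv 63: drop; pos5(id61) recv 69: fwd; pos6(id93) recv 61: drop; pos0(id45) recv 93: fwd
Round 2: pos3(id63) recv 84: fwd; pos6(id93) recv 69: drop; pos1(id84) recv 93: fwd
Round 3: pos4(id69) recv 84: fwd; pos2(id35) recv 93: fwd
Round 4: pos5(id61) recv 84: fwd; pos3(id63) recv 93: fwd
Round 5: pos6(id93) recv 84: drop; pos4(id69) recv 93: fwd
Round 6: pos5(id61) recv 93: fwd
Round 7: pos6(id93) recv 93: ELECTED
Message ID 69 originates at pos 4; dropped at pos 6 in round 2

Answer: 2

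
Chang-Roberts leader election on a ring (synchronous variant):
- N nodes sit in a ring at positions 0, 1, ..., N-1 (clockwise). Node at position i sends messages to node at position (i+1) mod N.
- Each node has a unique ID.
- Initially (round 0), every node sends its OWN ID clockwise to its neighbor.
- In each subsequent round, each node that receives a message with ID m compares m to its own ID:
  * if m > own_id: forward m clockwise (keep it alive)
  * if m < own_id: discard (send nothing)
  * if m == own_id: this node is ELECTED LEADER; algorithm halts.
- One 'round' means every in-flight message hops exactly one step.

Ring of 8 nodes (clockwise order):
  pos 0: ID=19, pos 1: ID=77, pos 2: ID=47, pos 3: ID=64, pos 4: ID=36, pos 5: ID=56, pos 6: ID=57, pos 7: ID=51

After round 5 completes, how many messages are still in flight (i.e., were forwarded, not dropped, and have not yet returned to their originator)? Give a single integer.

Answer: 2

Derivation:
Round 1: pos1(id77) recv 19: drop; pos2(id47) recv 77: fwd; pos3(id64) recv 47: drop; pos4(id36) recv 64: fwd; pos5(id56) recv 36: drop; pos6(id57) recv 56: drop; pos7(id51) recv 57: fwd; pos0(id19) recv 51: fwd
Round 2: pos3(id64) recv 77: fwd; pos5(id56) recv 64: fwd; pos0(id19) recv 57: fwd; pos1(id77) recv 51: drop
Round 3: pos4(id36) recv 77: fwd; pos6(id57) recv 64: fwd; pos1(id77) recv 57: drop
Round 4: pos5(id56) recv 77: fwd; pos7(id51) recv 64: fwd
Round 5: pos6(id57) recv 77: fwd; pos0(id19) recv 64: fwd
After round 5: 2 messages still in flight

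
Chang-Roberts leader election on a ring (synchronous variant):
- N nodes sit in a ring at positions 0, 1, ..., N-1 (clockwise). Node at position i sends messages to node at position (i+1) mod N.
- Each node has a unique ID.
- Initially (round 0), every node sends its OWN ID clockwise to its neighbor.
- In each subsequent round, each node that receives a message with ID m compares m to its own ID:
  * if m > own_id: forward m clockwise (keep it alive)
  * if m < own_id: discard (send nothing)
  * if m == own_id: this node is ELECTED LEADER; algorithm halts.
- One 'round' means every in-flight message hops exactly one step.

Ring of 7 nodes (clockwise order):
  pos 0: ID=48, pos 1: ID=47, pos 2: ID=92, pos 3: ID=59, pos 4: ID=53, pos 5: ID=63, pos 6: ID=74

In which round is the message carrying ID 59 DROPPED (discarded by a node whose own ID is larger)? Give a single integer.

Round 1: pos1(id47) recv 48: fwd; pos2(id92) recv 47: drop; pos3(id59) recv 92: fwd; pos4(id53) recv 59: fwd; pos5(id63) recv 53: drop; pos6(id74) recv 63: drop; pos0(id48) recv 74: fwd
Round 2: pos2(id92) recv 48: drop; pos4(id53) recv 92: fwd; pos5(id63) recv 59: drop; pos1(id47) recv 74: fwd
Round 3: pos5(id63) recv 92: fwd; pos2(id92) recv 74: drop
Round 4: pos6(id74) recv 92: fwd
Round 5: pos0(id48) recv 92: fwd
Round 6: pos1(id47) recv 92: fwd
Round 7: pos2(id92) recv 92: ELECTED
Message ID 59 originates at pos 3; dropped at pos 5 in round 2

Answer: 2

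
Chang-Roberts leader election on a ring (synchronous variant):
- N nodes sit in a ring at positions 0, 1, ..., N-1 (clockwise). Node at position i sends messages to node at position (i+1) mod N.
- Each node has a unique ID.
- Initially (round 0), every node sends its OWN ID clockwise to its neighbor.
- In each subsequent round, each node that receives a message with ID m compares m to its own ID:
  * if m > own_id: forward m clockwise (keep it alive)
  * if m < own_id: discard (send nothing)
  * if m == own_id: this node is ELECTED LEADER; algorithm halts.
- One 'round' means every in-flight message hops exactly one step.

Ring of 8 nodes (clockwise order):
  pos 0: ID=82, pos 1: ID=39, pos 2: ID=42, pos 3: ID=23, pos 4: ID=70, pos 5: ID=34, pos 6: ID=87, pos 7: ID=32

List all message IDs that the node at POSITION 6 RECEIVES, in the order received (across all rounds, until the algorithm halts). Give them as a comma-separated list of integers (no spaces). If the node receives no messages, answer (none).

Round 1: pos1(id39) recv 82: fwd; pos2(id42) recv 39: drop; pos3(id23) recv 42: fwd; pos4(id70) recv 23: drop; pos5(id34) recv 70: fwd; pos6(id87) recv 34: drop; pos7(id32) recv 87: fwd; pos0(id82) recv 32: drop
Round 2: pos2(id42) recv 82: fwd; pos4(id70) recv 42: drop; pos6(id87) recv 70: drop; pos0(id82) recv 87: fwd
Round 3: pos3(id23) recv 82: fwd; pos1(id39) recv 87: fwd
Round 4: pos4(id70) recv 82: fwd; pos2(id42) recv 87: fwd
Round 5: pos5(id34) recv 82: fwd; pos3(id23) recv 87: fwd
Round 6: pos6(id87) recv 82: drop; pos4(id70) recv 87: fwd
Round 7: pos5(id34) recv 87: fwd
Round 8: pos6(id87) recv 87: ELECTED

Answer: 34,70,82,87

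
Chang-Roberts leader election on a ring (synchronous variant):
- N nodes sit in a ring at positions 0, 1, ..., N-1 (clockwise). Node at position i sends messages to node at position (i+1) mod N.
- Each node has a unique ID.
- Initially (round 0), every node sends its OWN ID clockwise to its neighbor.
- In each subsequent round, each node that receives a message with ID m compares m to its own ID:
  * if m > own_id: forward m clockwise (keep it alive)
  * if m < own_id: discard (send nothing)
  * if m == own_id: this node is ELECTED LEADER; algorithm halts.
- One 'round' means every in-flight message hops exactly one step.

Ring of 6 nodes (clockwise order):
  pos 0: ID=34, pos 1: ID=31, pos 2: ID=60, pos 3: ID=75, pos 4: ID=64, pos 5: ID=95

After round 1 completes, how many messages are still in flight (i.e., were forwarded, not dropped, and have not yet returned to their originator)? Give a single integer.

Round 1: pos1(id31) recv 34: fwd; pos2(id60) recv 31: drop; pos3(id75) recv 60: drop; pos4(id64) recv 75: fwd; pos5(id95) recv 64: drop; pos0(id34) recv 95: fwd
After round 1: 3 messages still in flight

Answer: 3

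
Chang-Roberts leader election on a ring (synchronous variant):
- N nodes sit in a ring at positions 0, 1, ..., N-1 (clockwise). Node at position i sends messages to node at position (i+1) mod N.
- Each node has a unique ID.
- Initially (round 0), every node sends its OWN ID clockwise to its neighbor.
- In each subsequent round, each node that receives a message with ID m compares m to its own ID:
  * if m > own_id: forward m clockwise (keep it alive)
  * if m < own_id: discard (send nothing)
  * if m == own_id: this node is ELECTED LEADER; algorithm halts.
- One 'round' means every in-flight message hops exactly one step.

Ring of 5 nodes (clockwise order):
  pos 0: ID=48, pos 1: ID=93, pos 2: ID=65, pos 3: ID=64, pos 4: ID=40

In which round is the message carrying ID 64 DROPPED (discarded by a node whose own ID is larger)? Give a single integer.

Round 1: pos1(id93) recv 48: drop; pos2(id65) recv 93: fwd; pos3(id64) recv 65: fwd; pos4(id40) recv 64: fwd; pos0(id48) recv 40: drop
Round 2: pos3(id64) recv 93: fwd; pos4(id40) recv 65: fwd; pos0(id48) recv 64: fwd
Round 3: pos4(id40) recv 93: fwd; pos0(id48) recv 65: fwd; pos1(id93) recv 64: drop
Round 4: pos0(id48) recv 93: fwd; pos1(id93) recv 65: drop
Round 5: pos1(id93) recv 93: ELECTED
Message ID 64 originates at pos 3; dropped at pos 1 in round 3

Answer: 3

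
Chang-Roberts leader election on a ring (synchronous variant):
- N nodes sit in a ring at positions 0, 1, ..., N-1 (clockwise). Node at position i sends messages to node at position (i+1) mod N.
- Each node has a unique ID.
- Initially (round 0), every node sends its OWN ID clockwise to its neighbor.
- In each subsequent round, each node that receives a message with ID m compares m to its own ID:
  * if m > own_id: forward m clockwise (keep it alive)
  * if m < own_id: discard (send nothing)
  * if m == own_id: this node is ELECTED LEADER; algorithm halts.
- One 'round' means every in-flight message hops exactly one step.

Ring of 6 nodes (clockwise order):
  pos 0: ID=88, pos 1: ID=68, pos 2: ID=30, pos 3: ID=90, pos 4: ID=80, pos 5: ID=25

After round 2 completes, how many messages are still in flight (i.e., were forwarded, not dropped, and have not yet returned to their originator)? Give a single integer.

Answer: 2

Derivation:
Round 1: pos1(id68) recv 88: fwd; pos2(id30) recv 68: fwd; pos3(id90) recv 30: drop; pos4(id80) recv 90: fwd; pos5(id25) recv 80: fwd; pos0(id88) recv 25: drop
Round 2: pos2(id30) recv 88: fwd; pos3(id90) recv 68: drop; pos5(id25) recv 90: fwd; pos0(id88) recv 80: drop
After round 2: 2 messages still in flight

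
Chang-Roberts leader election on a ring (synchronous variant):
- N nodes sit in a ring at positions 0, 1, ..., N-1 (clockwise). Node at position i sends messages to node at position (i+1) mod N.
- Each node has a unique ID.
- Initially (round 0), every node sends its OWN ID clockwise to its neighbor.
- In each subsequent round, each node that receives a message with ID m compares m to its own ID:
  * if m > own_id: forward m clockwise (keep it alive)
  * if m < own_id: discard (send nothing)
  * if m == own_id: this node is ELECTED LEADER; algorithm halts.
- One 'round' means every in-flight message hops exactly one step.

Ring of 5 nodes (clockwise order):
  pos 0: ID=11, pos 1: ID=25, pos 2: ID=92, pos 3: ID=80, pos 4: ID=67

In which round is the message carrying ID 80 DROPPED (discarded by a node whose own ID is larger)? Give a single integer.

Answer: 4

Derivation:
Round 1: pos1(id25) recv 11: drop; pos2(id92) recv 25: drop; pos3(id80) recv 92: fwd; pos4(id67) recv 80: fwd; pos0(id11) recv 67: fwd
Round 2: pos4(id67) recv 92: fwd; pos0(id11) recv 80: fwd; pos1(id25) recv 67: fwd
Round 3: pos0(id11) recv 92: fwd; pos1(id25) recv 80: fwd; pos2(id92) recv 67: drop
Round 4: pos1(id25) recv 92: fwd; pos2(id92) recv 80: drop
Round 5: pos2(id92) recv 92: ELECTED
Message ID 80 originates at pos 3; dropped at pos 2 in round 4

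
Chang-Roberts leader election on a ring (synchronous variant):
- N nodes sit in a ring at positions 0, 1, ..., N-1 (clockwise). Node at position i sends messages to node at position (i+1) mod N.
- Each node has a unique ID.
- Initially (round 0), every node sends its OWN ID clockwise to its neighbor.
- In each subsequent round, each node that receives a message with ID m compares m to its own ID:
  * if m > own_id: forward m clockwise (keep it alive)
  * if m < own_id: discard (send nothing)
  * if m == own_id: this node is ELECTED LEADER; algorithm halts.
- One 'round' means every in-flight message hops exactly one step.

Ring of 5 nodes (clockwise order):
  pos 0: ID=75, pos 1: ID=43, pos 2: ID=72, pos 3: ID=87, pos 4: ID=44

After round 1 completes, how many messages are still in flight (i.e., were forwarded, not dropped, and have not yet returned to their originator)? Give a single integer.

Round 1: pos1(id43) recv 75: fwd; pos2(id72) recv 43: drop; pos3(id87) recv 72: drop; pos4(id44) recv 87: fwd; pos0(id75) recv 44: drop
After round 1: 2 messages still in flight

Answer: 2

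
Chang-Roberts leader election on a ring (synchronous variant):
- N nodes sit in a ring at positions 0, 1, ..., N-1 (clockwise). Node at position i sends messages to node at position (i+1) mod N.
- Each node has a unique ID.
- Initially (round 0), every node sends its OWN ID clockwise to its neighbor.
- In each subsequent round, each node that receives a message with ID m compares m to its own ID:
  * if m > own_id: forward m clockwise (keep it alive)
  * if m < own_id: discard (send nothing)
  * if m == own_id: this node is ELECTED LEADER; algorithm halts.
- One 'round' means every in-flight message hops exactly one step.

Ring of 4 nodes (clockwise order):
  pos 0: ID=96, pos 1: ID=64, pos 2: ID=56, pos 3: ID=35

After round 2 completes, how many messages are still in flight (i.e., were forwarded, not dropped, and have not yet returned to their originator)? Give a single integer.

Round 1: pos1(id64) recv 96: fwd; pos2(id56) recv 64: fwd; pos3(id35) recv 56: fwd; pos0(id96) recv 35: drop
Round 2: pos2(id56) recv 96: fwd; pos3(id35) recv 64: fwd; pos0(id96) recv 56: drop
After round 2: 2 messages still in flight

Answer: 2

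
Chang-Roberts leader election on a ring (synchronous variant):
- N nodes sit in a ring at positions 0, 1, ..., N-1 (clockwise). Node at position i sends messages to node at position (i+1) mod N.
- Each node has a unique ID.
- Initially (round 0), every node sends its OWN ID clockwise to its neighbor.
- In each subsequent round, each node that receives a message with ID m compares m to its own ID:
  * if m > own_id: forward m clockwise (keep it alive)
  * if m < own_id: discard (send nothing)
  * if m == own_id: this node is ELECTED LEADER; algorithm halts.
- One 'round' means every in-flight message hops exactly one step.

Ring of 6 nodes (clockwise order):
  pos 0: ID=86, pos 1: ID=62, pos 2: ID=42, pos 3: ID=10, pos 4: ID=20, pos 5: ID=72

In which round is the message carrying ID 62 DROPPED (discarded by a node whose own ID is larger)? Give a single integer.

Round 1: pos1(id62) recv 86: fwd; pos2(id42) recv 62: fwd; pos3(id10) recv 42: fwd; pos4(id20) recv 10: drop; pos5(id72) recv 20: drop; pos0(id86) recv 72: drop
Round 2: pos2(id42) recv 86: fwd; pos3(id10) recv 62: fwd; pos4(id20) recv 42: fwd
Round 3: pos3(id10) recv 86: fwd; pos4(id20) recv 62: fwd; pos5(id72) recv 42: drop
Round 4: pos4(id20) recv 86: fwd; pos5(id72) recv 62: drop
Round 5: pos5(id72) recv 86: fwd
Round 6: pos0(id86) recv 86: ELECTED
Message ID 62 originates at pos 1; dropped at pos 5 in round 4

Answer: 4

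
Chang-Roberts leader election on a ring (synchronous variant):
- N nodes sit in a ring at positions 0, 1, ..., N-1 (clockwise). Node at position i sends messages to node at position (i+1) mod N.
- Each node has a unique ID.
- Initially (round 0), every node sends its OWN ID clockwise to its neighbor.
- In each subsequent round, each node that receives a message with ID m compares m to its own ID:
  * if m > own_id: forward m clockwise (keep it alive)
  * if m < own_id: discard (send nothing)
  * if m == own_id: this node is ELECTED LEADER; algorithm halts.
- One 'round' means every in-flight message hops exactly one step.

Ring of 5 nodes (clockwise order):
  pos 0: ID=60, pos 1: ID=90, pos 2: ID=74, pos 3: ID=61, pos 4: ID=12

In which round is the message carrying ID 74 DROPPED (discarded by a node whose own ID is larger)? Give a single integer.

Answer: 4

Derivation:
Round 1: pos1(id90) recv 60: drop; pos2(id74) recv 90: fwd; pos3(id61) recv 74: fwd; pos4(id12) recv 61: fwd; pos0(id60) recv 12: drop
Round 2: pos3(id61) recv 90: fwd; pos4(id12) recv 74: fwd; pos0(id60) recv 61: fwd
Round 3: pos4(id12) recv 90: fwd; pos0(id60) recv 74: fwd; pos1(id90) recv 61: drop
Round 4: pos0(id60) recv 90: fwd; pos1(id90) recv 74: drop
Round 5: pos1(id90) recv 90: ELECTED
Message ID 74 originates at pos 2; dropped at pos 1 in round 4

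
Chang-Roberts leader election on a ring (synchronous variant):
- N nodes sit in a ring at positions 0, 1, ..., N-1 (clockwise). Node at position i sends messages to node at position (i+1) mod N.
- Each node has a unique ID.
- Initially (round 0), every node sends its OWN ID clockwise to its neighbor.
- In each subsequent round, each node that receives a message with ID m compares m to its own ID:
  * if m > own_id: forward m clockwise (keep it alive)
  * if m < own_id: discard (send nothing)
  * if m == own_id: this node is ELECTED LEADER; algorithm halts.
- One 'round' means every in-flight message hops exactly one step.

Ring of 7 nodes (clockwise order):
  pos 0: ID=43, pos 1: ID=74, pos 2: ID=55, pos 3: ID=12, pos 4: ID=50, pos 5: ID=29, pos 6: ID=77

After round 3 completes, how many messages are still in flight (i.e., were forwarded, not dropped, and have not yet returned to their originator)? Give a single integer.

Answer: 3

Derivation:
Round 1: pos1(id74) recv 43: drop; pos2(id55) recv 74: fwd; pos3(id12) recv 55: fwd; pos4(id50) recv 12: drop; pos5(id29) recv 50: fwd; pos6(id77) recv 29: drop; pos0(id43) recv 77: fwd
Round 2: pos3(id12) recv 74: fwd; pos4(id50) recv 55: fwd; pos6(id77) recv 50: drop; pos1(id74) recv 77: fwd
Round 3: pos4(id50) recv 74: fwd; pos5(id29) recv 55: fwd; pos2(id55) recv 77: fwd
After round 3: 3 messages still in flight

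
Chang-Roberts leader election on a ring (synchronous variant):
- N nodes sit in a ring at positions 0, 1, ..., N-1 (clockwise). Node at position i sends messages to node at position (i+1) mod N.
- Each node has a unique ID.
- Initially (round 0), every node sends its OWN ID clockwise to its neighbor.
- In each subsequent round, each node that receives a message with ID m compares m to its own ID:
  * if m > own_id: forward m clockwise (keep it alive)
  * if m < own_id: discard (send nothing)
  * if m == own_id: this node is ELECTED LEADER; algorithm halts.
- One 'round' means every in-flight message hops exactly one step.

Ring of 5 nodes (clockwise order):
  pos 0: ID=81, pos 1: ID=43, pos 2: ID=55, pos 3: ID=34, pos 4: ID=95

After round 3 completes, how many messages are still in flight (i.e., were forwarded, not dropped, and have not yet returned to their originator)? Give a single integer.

Answer: 2

Derivation:
Round 1: pos1(id43) recv 81: fwd; pos2(id55) recv 43: drop; pos3(id34) recv 55: fwd; pos4(id95) recv 34: drop; pos0(id81) recv 95: fwd
Round 2: pos2(id55) recv 81: fwd; pos4(id95) recv 55: drop; pos1(id43) recv 95: fwd
Round 3: pos3(id34) recv 81: fwd; pos2(id55) recv 95: fwd
After round 3: 2 messages still in flight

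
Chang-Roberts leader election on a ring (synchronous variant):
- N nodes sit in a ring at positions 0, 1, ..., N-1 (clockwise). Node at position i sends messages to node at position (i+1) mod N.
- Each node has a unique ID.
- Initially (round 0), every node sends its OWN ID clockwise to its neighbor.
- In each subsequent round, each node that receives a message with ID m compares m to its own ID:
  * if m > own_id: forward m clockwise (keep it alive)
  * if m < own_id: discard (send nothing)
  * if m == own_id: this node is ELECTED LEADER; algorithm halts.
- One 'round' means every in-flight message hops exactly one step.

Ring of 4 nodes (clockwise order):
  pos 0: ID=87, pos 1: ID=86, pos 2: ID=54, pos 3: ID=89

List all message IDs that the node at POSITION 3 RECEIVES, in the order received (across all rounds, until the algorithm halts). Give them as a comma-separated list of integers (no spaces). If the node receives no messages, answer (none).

Answer: 54,86,87,89

Derivation:
Round 1: pos1(id86) recv 87: fwd; pos2(id54) recv 86: fwd; pos3(id89) recv 54: drop; pos0(id87) recv 89: fwd
Round 2: pos2(id54) recv 87: fwd; pos3(id89) recv 86: drop; pos1(id86) recv 89: fwd
Round 3: pos3(id89) recv 87: drop; pos2(id54) recv 89: fwd
Round 4: pos3(id89) recv 89: ELECTED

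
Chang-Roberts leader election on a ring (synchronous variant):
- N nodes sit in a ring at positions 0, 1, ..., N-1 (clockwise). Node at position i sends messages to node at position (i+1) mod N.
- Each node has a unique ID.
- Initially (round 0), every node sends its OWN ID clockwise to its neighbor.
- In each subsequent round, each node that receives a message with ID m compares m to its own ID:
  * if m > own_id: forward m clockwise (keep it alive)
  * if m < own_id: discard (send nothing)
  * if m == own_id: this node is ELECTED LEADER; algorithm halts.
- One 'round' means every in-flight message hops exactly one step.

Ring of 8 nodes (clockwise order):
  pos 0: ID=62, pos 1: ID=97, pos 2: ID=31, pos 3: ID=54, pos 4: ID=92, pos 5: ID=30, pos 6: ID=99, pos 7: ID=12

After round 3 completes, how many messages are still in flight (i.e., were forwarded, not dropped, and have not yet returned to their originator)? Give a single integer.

Answer: 2

Derivation:
Round 1: pos1(id97) recv 62: drop; pos2(id31) recv 97: fwd; pos3(id54) recv 31: drop; pos4(id92) recv 54: drop; pos5(id30) recv 92: fwd; pos6(id99) recv 30: drop; pos7(id12) recv 99: fwd; pos0(id62) recv 12: drop
Round 2: pos3(id54) recv 97: fwd; pos6(id99) recv 92: drop; pos0(id62) recv 99: fwd
Round 3: pos4(id92) recv 97: fwd; pos1(id97) recv 99: fwd
After round 3: 2 messages still in flight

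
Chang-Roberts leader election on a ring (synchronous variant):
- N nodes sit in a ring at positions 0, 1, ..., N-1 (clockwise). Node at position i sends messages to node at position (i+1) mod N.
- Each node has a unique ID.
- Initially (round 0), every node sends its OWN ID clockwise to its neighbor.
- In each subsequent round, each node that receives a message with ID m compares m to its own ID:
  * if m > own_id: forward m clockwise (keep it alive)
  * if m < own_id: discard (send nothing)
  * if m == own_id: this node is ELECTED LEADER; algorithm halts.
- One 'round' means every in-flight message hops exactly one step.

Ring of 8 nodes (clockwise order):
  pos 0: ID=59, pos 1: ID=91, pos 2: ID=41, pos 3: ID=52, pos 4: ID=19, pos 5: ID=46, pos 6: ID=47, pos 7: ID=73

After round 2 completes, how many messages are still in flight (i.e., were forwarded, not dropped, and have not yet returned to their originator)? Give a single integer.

Round 1: pos1(id91) recv 59: drop; pos2(id41) recv 91: fwd; pos3(id52) recv 41: drop; pos4(id19) recv 52: fwd; pos5(id46) recv 19: drop; pos6(id47) recv 46: drop; pos7(id73) recv 47: drop; pos0(id59) recv 73: fwd
Round 2: pos3(id52) recv 91: fwd; pos5(id46) recv 52: fwd; pos1(id91) recv 73: drop
After round 2: 2 messages still in flight

Answer: 2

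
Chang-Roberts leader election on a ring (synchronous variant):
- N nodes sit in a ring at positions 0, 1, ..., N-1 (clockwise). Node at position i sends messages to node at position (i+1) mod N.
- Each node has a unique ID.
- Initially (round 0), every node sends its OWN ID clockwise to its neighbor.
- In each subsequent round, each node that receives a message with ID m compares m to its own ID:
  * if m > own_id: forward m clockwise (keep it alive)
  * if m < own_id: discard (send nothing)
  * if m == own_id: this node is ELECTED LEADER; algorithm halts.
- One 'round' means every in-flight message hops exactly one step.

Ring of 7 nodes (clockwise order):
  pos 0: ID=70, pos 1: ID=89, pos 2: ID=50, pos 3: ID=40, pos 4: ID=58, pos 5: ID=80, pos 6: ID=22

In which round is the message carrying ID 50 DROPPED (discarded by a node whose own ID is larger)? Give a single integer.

Round 1: pos1(id89) recv 70: drop; pos2(id50) recv 89: fwd; pos3(id40) recv 50: fwd; pos4(id58) recv 40: drop; pos5(id80) recv 58: drop; pos6(id22) recv 80: fwd; pos0(id70) recv 22: drop
Round 2: pos3(id40) recv 89: fwd; pos4(id58) recv 50: drop; pos0(id70) recv 80: fwd
Round 3: pos4(id58) recv 89: fwd; pos1(id89) recv 80: drop
Round 4: pos5(id80) recv 89: fwd
Round 5: pos6(id22) recv 89: fwd
Round 6: pos0(id70) recv 89: fwd
Round 7: pos1(id89) recv 89: ELECTED
Message ID 50 originates at pos 2; dropped at pos 4 in round 2

Answer: 2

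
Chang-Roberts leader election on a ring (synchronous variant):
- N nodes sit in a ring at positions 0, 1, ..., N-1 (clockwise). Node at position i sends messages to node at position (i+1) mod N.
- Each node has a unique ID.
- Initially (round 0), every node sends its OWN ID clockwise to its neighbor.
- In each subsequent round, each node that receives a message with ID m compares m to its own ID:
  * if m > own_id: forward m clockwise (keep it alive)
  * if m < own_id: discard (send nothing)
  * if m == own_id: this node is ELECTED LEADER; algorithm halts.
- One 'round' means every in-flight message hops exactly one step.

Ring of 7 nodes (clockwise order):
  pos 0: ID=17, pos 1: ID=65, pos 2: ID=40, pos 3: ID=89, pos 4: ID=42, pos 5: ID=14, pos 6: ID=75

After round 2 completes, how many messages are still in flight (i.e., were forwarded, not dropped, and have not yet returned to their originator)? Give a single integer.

Round 1: pos1(id65) recv 17: drop; pos2(id40) recv 65: fwd; pos3(id89) recv 40: drop; pos4(id42) recv 89: fwd; pos5(id14) recv 42: fwd; pos6(id75) recv 14: drop; pos0(id17) recv 75: fwd
Round 2: pos3(id89) recv 65: drop; pos5(id14) recv 89: fwd; pos6(id75) recv 42: drop; pos1(id65) recv 75: fwd
After round 2: 2 messages still in flight

Answer: 2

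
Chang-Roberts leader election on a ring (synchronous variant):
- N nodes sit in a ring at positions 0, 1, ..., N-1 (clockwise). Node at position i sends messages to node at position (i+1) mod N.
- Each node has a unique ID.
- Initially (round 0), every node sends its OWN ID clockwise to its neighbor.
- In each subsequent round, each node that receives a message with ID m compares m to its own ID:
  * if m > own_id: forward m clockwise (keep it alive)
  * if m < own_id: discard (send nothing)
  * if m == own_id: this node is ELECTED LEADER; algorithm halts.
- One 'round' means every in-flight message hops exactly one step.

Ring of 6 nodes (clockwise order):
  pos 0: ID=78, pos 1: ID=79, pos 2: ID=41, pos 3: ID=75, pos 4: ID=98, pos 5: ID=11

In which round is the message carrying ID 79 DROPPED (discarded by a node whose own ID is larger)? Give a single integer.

Answer: 3

Derivation:
Round 1: pos1(id79) recv 78: drop; pos2(id41) recv 79: fwd; pos3(id75) recv 41: drop; pos4(id98) recv 75: drop; pos5(id11) recv 98: fwd; pos0(id78) recv 11: drop
Round 2: pos3(id75) recv 79: fwd; pos0(id78) recv 98: fwd
Round 3: pos4(id98) recv 79: drop; pos1(id79) recv 98: fwd
Round 4: pos2(id41) recv 98: fwd
Round 5: pos3(id75) recv 98: fwd
Round 6: pos4(id98) recv 98: ELECTED
Message ID 79 originates at pos 1; dropped at pos 4 in round 3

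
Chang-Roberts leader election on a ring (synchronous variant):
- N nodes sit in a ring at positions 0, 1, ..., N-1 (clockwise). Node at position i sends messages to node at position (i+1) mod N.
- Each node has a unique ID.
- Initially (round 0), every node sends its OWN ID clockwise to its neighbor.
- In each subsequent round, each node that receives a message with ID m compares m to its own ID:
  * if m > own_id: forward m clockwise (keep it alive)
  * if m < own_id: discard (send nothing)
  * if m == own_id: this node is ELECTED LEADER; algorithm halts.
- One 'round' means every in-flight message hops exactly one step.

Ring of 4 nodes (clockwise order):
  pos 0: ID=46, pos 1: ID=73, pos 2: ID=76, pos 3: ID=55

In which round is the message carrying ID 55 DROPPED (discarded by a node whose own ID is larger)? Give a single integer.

Answer: 2

Derivation:
Round 1: pos1(id73) recv 46: drop; pos2(id76) recv 73: drop; pos3(id55) recv 76: fwd; pos0(id46) recv 55: fwd
Round 2: pos0(id46) recv 76: fwd; pos1(id73) recv 55: drop
Round 3: pos1(id73) recv 76: fwd
Round 4: pos2(id76) recv 76: ELECTED
Message ID 55 originates at pos 3; dropped at pos 1 in round 2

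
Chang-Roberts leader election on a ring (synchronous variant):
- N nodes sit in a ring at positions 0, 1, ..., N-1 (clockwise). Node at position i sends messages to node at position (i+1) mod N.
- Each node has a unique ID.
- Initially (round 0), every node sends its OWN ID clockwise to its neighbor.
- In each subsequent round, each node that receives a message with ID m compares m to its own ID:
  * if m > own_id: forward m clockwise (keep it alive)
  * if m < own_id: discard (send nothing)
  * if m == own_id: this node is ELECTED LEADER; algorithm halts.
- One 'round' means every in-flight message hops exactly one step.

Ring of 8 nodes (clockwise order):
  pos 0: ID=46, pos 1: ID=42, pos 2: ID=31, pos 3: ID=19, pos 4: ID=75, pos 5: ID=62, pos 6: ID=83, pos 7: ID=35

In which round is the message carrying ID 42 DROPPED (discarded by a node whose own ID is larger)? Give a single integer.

Round 1: pos1(id42) recv 46: fwd; pos2(id31) recv 42: fwd; pos3(id19) recv 31: fwd; pos4(id75) recv 19: drop; pos5(id62) recv 75: fwd; pos6(id83) recv 62: drop; pos7(id35) recv 83: fwd; pos0(id46) recv 35: drop
Round 2: pos2(id31) recv 46: fwd; pos3(id19) recv 42: fwd; pos4(id75) recv 31: drop; pos6(id83) recv 75: drop; pos0(id46) recv 83: fwd
Round 3: pos3(id19) recv 46: fwd; pos4(id75) recv 42: drop; pos1(id42) recv 83: fwd
Round 4: pos4(id75) recv 46: drop; pos2(id31) recv 83: fwd
Round 5: pos3(id19) recv 83: fwd
Round 6: pos4(id75) recv 83: fwd
Round 7: pos5(id62) recv 83: fwd
Round 8: pos6(id83) recv 83: ELECTED
Message ID 42 originates at pos 1; dropped at pos 4 in round 3

Answer: 3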